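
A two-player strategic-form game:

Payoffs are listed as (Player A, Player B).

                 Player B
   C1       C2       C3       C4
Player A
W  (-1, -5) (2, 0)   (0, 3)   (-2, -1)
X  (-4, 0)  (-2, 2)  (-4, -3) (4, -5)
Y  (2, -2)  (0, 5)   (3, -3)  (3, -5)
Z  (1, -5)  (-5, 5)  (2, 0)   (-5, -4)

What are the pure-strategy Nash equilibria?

(W, C1): Player A can switch to Y (-1 → 2). Not NE.
(W, C2): Player B can switch to C3 (0 → 3). Not NE.
(W, C3): Player A can switch to Y (0 → 3). Not NE.
(W, C4): Player A can switch to X (-2 → 4). Not NE.
(X, C1): Player A can switch to W (-4 → -1). Not NE.
(X, C2): Player A can switch to W (-2 → 2). Not NE.
(The remaining 10 profiles each have a profitable deviation by the same check.)

No pure-strategy Nash equilibrium.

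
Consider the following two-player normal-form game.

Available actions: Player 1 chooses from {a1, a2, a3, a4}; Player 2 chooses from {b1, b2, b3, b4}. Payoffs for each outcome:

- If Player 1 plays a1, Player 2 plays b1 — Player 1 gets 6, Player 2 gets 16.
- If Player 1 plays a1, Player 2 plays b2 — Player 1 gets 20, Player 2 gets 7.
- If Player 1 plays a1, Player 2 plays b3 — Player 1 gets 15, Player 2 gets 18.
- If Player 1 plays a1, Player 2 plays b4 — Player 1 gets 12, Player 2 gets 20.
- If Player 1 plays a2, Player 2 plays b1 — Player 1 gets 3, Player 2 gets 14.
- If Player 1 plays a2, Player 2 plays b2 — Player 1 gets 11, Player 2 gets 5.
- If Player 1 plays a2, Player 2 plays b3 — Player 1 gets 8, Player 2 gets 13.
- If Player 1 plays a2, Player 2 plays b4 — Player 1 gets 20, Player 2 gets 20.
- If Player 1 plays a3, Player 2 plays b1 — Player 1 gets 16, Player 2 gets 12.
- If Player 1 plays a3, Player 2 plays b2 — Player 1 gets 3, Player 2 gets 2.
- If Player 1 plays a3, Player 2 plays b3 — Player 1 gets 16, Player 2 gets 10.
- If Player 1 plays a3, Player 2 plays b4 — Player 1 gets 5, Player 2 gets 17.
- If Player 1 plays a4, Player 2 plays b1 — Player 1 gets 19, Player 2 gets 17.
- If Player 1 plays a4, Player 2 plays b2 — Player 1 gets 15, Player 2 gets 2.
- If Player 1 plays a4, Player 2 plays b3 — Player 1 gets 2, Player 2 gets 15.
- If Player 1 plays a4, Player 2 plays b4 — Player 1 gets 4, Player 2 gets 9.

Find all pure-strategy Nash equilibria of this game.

Player 1 against b1: payoffs 6, 3, 16, 19 → best response a4.
Player 1 against b2: payoffs 20, 11, 3, 15 → best response a1.
Player 1 against b3: payoffs 15, 8, 16, 2 → best response a3.
Player 1 against b4: payoffs 12, 20, 5, 4 → best response a2.
Player 2 against a1: payoffs 16, 7, 18, 20 → best response b4.
Player 2 against a2: payoffs 14, 5, 13, 20 → best response b4.
Player 2 against a3: payoffs 12, 2, 10, 17 → best response b4.
Player 2 against a4: payoffs 17, 2, 15, 9 → best response b1.
Mutual best responses: (a2, b4); (a4, b1).

The pure Nash equilibria are (a2, b4) and (a4, b1).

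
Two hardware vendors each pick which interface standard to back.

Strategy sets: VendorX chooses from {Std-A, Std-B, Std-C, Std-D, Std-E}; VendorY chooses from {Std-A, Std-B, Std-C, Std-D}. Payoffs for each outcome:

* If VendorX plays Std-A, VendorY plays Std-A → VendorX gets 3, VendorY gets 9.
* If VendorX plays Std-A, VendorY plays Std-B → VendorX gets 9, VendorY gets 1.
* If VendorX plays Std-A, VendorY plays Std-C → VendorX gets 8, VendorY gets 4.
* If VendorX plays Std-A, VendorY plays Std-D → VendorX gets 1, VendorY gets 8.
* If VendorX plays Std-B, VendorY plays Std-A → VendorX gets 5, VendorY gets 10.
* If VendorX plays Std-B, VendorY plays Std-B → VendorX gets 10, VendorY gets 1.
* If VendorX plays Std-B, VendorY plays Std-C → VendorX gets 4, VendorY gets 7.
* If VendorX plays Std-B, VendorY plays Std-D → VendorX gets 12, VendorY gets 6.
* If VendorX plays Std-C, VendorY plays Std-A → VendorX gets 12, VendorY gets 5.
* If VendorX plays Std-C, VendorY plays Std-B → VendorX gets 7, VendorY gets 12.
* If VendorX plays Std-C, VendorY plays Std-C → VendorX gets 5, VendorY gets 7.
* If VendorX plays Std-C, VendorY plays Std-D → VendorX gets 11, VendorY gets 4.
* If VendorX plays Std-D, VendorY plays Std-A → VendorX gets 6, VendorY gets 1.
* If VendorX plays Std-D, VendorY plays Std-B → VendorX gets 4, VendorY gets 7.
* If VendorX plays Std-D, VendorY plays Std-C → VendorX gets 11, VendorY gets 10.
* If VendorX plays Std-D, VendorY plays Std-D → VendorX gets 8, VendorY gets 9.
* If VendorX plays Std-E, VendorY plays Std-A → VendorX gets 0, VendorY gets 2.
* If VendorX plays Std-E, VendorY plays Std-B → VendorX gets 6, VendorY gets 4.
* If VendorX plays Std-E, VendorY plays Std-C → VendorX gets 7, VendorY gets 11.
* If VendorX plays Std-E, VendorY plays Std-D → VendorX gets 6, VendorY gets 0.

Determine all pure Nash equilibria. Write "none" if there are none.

The unique pure-strategy Nash equilibrium is (Std-D, Std-C).

(Std-A, Std-A): VendorX can switch to Std-B (3 → 5). Not NE.
(Std-A, Std-B): VendorX can switch to Std-B (9 → 10). Not NE.
(Std-A, Std-C): VendorX can switch to Std-D (8 → 11). Not NE.
(Std-A, Std-D): VendorX can switch to Std-B (1 → 12). Not NE.
(Std-B, Std-A): VendorX can switch to Std-C (5 → 12). Not NE.
(Std-B, Std-B): VendorY can switch to Std-A (1 → 10). Not NE.
(Std-B, Std-C): VendorX can switch to Std-A (4 → 8). Not NE.
(Std-B, Std-D): VendorY can switch to Std-A (6 → 10). Not NE.
(Std-C, Std-A): VendorY can switch to Std-B (5 → 12). Not NE.
(Std-C, Std-B): VendorX can switch to Std-A (7 → 9). Not NE.
(Std-C, Std-C): VendorX can switch to Std-A (5 → 8). Not NE.
(Std-C, Std-D): VendorX can switch to Std-B (11 → 12). Not NE.
(Std-D, Std-C): VendorX gets 11, best alternative 8; VendorY gets 10, best alternative 9. No profitable deviation — NE.
(The remaining 7 profiles each have a profitable deviation by the same check.)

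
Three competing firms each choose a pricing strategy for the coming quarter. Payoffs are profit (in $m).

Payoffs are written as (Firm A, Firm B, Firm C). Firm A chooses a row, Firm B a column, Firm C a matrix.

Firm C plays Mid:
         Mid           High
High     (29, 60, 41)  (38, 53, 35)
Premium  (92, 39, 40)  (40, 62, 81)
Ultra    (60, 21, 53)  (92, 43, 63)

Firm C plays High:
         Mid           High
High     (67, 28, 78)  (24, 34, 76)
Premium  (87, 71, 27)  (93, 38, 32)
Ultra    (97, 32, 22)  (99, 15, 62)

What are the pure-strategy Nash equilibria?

For each player, find the best response to each opponent profile; mutual best responses are the pure NE.
Firm A against (Mid, Mid): payoffs 29, 92, 60 → best response Premium.
Firm A against (Mid, High): payoffs 67, 87, 97 → best response Ultra.
Firm A against (High, Mid): payoffs 38, 40, 92 → best response Ultra.
Firm A against (High, High): payoffs 24, 93, 99 → best response Ultra.
Firm B against (High, Mid): payoffs 60, 53 → best response Mid.
Firm B against (High, High): payoffs 28, 34 → best response High.
Firm B against (Premium, Mid): payoffs 39, 62 → best response High.
Firm B against (Premium, High): payoffs 71, 38 → best response Mid.
Firm B against (Ultra, Mid): payoffs 21, 43 → best response High.
Firm B against (Ultra, High): payoffs 32, 15 → best response Mid.
Firm C against (High, Mid): payoffs 41, 78 → best response High.
Firm C against (High, High): payoffs 35, 76 → best response High.
Firm C against (Premium, Mid): payoffs 40, 27 → best response Mid.
Firm C against (Premium, High): payoffs 81, 32 → best response Mid.
Firm C against (Ultra, Mid): payoffs 53, 22 → best response Mid.
Firm C against (Ultra, High): payoffs 63, 62 → best response Mid.
Mutual best responses: (Ultra, High, Mid).

(Ultra, High, Mid)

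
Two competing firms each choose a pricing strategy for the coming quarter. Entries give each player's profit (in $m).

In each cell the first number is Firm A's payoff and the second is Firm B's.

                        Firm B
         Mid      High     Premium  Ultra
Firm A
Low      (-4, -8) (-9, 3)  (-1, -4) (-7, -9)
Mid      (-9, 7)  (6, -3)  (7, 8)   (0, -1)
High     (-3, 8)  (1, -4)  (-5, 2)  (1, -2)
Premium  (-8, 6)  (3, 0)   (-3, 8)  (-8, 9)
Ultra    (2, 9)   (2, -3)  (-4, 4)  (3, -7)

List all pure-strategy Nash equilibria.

(Mid, Premium), (Ultra, Mid)

(Low, Mid): Firm A can switch to High (-4 → -3). Not NE.
(Low, High): Firm A can switch to Mid (-9 → 6). Not NE.
(Low, Premium): Firm A can switch to Mid (-1 → 7). Not NE.
(Low, Ultra): Firm A can switch to Mid (-7 → 0). Not NE.
(Mid, Mid): Firm A can switch to Low (-9 → -4). Not NE.
(Mid, High): Firm B can switch to Mid (-3 → 7). Not NE.
(Mid, Premium): Firm A gets 7, best alternative -1; Firm B gets 8, best alternative 7. No profitable deviation — NE.
(Ultra, Mid): Firm A gets 2, best alternative -3; Firm B gets 9, best alternative 4. No profitable deviation — NE.
(The remaining 12 profiles each have a profitable deviation by the same check.)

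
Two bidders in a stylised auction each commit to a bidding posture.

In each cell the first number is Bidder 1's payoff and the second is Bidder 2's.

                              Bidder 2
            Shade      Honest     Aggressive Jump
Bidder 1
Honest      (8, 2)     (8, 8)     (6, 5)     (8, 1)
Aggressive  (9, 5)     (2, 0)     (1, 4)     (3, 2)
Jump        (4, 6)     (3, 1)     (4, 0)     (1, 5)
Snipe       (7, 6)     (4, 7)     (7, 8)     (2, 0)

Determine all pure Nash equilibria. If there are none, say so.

The pure Nash equilibria are (Honest, Honest) and (Aggressive, Shade) and (Snipe, Aggressive).

Check each profile: it is a Nash equilibrium iff no player can strictly gain by switching unilaterally.
(Honest, Shade): Bidder 1 can switch to Aggressive (8 → 9). Not NE.
(Honest, Honest): Bidder 1 gets 8, best alternative 4; Bidder 2 gets 8, best alternative 5. No profitable deviation — NE.
(Honest, Aggressive): Bidder 1 can switch to Snipe (6 → 7). Not NE.
(Honest, Jump): Bidder 2 can switch to Shade (1 → 2). Not NE.
(Aggressive, Shade): Bidder 1 gets 9, best alternative 8; Bidder 2 gets 5, best alternative 4. No profitable deviation — NE.
(Aggressive, Honest): Bidder 1 can switch to Honest (2 → 8). Not NE.
(Aggressive, Aggressive): Bidder 1 can switch to Honest (1 → 6). Not NE.
(Aggressive, Jump): Bidder 1 can switch to Honest (3 → 8). Not NE.
(Jump, Shade): Bidder 1 can switch to Honest (4 → 8). Not NE.
(Jump, Honest): Bidder 1 can switch to Honest (3 → 8). Not NE.
(Jump, Aggressive): Bidder 1 can switch to Honest (4 → 6). Not NE.
(Jump, Jump): Bidder 1 can switch to Honest (1 → 8). Not NE.
(Snipe, Aggressive): Bidder 1 gets 7, best alternative 6; Bidder 2 gets 8, best alternative 7. No profitable deviation — NE.
(The remaining 3 profiles each have a profitable deviation by the same check.)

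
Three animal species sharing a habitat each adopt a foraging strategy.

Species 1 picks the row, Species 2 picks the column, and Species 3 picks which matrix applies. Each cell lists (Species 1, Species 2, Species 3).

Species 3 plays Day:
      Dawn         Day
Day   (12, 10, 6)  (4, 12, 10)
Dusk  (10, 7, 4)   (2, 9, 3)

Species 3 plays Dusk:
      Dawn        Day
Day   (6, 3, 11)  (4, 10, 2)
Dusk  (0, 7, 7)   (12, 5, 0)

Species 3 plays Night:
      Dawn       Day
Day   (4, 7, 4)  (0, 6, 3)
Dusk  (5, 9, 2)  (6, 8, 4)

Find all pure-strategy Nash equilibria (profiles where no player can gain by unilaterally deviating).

The unique pure-strategy Nash equilibrium is (Day, Day, Day).

For each player, find the best response to each opponent profile; mutual best responses are the pure NE.
Species 1 against (Dawn, Day): payoffs 12, 10 → best response Day.
Species 1 against (Dawn, Dusk): payoffs 6, 0 → best response Day.
Species 1 against (Dawn, Night): payoffs 4, 5 → best response Dusk.
Species 1 against (Day, Day): payoffs 4, 2 → best response Day.
Species 1 against (Day, Dusk): payoffs 4, 12 → best response Dusk.
Species 1 against (Day, Night): payoffs 0, 6 → best response Dusk.
Species 2 against (Day, Day): payoffs 10, 12 → best response Day.
Species 2 against (Day, Dusk): payoffs 3, 10 → best response Day.
Species 2 against (Day, Night): payoffs 7, 6 → best response Dawn.
Species 2 against (Dusk, Day): payoffs 7, 9 → best response Day.
Species 2 against (Dusk, Dusk): payoffs 7, 5 → best response Dawn.
Species 2 against (Dusk, Night): payoffs 9, 8 → best response Dawn.
Species 3 against (Day, Dawn): payoffs 6, 11, 4 → best response Dusk.
Species 3 against (Day, Day): payoffs 10, 2, 3 → best response Day.
Species 3 against (Dusk, Dawn): payoffs 4, 7, 2 → best response Dusk.
Species 3 against (Dusk, Day): payoffs 3, 0, 4 → best response Night.
Mutual best responses: (Day, Day, Day).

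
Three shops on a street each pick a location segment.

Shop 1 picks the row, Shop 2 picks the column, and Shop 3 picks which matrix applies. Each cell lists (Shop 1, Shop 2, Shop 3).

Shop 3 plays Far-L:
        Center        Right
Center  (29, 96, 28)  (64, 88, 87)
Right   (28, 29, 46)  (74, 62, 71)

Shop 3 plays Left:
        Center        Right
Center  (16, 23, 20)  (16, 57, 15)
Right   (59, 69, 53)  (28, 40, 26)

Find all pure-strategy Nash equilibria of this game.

The pure Nash equilibria are (Center, Center, Far-L), (Right, Center, Left), (Right, Right, Far-L).

Shop 1 against (Center, Far-L): payoffs 29, 28 → best response Center.
Shop 1 against (Center, Left): payoffs 16, 59 → best response Right.
Shop 1 against (Right, Far-L): payoffs 64, 74 → best response Right.
Shop 1 against (Right, Left): payoffs 16, 28 → best response Right.
Shop 2 against (Center, Far-L): payoffs 96, 88 → best response Center.
Shop 2 against (Center, Left): payoffs 23, 57 → best response Right.
Shop 2 against (Right, Far-L): payoffs 29, 62 → best response Right.
Shop 2 against (Right, Left): payoffs 69, 40 → best response Center.
Shop 3 against (Center, Center): payoffs 28, 20 → best response Far-L.
Shop 3 against (Center, Right): payoffs 87, 15 → best response Far-L.
Shop 3 against (Right, Center): payoffs 46, 53 → best response Left.
Shop 3 against (Right, Right): payoffs 71, 26 → best response Far-L.
Mutual best responses: (Center, Center, Far-L); (Right, Center, Left); (Right, Right, Far-L).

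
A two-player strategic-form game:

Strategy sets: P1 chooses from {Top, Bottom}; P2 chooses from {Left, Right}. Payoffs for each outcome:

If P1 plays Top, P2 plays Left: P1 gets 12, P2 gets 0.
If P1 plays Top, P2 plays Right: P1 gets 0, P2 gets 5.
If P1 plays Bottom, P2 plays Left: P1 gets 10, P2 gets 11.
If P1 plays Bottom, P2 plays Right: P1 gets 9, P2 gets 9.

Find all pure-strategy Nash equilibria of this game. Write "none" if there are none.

This game has no pure Nash equilibrium.

(Top, Left): P2 can switch to Right (0 → 5). Not NE.
(Top, Right): P1 can switch to Bottom (0 → 9). Not NE.
(Bottom, Left): P1 can switch to Top (10 → 12). Not NE.
(Bottom, Right): P2 can switch to Left (9 → 11). Not NE.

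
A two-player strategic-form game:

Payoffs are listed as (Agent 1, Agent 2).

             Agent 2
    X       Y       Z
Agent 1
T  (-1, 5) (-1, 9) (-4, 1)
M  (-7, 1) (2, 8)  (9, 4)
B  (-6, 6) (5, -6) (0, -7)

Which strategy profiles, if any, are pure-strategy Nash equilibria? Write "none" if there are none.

Agent 1 against X: payoffs -1, -7, -6 → best response T.
Agent 1 against Y: payoffs -1, 2, 5 → best response B.
Agent 1 against Z: payoffs -4, 9, 0 → best response M.
Agent 2 against T: payoffs 5, 9, 1 → best response Y.
Agent 2 against M: payoffs 1, 8, 4 → best response Y.
Agent 2 against B: payoffs 6, -6, -7 → best response X.
No profile is a mutual best response for all players.

There is no pure-strategy Nash equilibrium.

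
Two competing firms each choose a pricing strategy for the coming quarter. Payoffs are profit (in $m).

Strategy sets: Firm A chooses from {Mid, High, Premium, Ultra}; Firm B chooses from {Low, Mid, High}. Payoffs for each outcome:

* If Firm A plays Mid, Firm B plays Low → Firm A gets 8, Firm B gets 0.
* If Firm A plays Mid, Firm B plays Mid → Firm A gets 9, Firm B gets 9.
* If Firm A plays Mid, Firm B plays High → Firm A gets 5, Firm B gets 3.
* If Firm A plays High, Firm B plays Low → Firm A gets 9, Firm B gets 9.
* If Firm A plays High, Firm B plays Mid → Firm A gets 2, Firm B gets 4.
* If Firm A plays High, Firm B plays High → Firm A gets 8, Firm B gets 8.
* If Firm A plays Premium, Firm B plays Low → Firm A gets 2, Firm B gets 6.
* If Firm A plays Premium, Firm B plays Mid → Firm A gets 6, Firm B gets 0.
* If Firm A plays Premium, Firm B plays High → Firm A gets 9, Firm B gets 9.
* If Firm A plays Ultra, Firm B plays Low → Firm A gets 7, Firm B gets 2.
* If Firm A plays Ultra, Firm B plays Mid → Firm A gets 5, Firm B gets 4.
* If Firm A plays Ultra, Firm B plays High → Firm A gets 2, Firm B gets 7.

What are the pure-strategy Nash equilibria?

Pure-strategy Nash equilibria: (Mid, Mid) and (High, Low) and (Premium, High)

For each player, find the best response to each opponent profile; mutual best responses are the pure NE.
Firm A against Low: payoffs 8, 9, 2, 7 → best response High.
Firm A against Mid: payoffs 9, 2, 6, 5 → best response Mid.
Firm A against High: payoffs 5, 8, 9, 2 → best response Premium.
Firm B against Mid: payoffs 0, 9, 3 → best response Mid.
Firm B against High: payoffs 9, 4, 8 → best response Low.
Firm B against Premium: payoffs 6, 0, 9 → best response High.
Firm B against Ultra: payoffs 2, 4, 7 → best response High.
Mutual best responses: (Mid, Mid); (High, Low); (Premium, High).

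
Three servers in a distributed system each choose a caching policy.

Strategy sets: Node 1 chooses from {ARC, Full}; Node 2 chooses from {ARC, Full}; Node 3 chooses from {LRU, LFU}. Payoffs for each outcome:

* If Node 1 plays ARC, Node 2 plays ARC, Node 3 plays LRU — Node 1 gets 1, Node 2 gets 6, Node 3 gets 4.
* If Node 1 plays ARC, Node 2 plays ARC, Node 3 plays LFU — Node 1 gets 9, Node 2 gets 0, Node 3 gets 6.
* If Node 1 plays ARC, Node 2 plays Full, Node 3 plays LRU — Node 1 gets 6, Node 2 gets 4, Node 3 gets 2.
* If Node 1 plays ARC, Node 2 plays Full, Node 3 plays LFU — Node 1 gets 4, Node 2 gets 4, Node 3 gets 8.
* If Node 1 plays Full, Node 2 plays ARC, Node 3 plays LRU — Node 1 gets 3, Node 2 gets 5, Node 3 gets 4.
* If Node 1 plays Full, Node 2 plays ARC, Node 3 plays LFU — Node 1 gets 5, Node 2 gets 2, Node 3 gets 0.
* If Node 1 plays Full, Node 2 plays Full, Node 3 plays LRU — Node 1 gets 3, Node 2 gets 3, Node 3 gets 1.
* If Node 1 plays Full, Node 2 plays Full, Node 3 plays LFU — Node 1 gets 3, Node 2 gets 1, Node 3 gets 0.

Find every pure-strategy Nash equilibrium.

The pure Nash equilibria are (ARC, Full, LFU); (Full, ARC, LRU).

(ARC, ARC, LRU): Node 1 can switch to Full (1 → 3). Not NE.
(ARC, ARC, LFU): Node 2 can switch to Full (0 → 4). Not NE.
(ARC, Full, LRU): Node 2 can switch to ARC (4 → 6). Not NE.
(ARC, Full, LFU): Node 1 gets 4, best alternative 3; Node 2 gets 4, best alternative 0; Node 3 gets 8, best alternative 2. No profitable deviation — NE.
(Full, ARC, LRU): Node 1 gets 3, best alternative 1; Node 2 gets 5, best alternative 3; Node 3 gets 4, best alternative 0. No profitable deviation — NE.
(Full, ARC, LFU): Node 1 can switch to ARC (5 → 9). Not NE.
(Full, Full, LRU): Node 1 can switch to ARC (3 → 6). Not NE.
(Full, Full, LFU): Node 1 can switch to ARC (3 → 4). Not NE.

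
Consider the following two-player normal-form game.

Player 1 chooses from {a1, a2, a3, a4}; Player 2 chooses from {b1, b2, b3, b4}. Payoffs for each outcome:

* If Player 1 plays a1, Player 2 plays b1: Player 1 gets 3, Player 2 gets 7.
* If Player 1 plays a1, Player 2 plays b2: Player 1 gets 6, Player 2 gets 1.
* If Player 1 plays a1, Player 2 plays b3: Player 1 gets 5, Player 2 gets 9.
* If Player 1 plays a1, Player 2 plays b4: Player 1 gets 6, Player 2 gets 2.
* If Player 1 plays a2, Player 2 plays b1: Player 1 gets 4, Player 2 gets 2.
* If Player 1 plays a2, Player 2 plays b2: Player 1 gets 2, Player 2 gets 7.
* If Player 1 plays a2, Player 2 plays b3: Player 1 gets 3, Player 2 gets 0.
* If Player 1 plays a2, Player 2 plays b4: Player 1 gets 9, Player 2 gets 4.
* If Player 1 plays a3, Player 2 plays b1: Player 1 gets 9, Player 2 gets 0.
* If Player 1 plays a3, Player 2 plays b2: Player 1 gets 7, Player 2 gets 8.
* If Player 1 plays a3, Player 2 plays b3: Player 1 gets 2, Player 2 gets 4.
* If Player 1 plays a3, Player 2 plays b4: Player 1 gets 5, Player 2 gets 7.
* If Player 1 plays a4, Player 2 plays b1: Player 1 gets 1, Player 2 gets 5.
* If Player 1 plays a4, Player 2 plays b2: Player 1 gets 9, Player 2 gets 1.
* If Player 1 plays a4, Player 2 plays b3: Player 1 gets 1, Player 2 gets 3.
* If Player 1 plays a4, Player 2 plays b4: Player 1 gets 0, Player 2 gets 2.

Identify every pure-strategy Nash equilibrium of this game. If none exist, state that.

Pure NE: (a1, b3)

(a1, b1): Player 1 can switch to a2 (3 → 4). Not NE.
(a1, b2): Player 1 can switch to a3 (6 → 7). Not NE.
(a1, b3): Player 1 gets 5, best alternative 3; Player 2 gets 9, best alternative 7. No profitable deviation — NE.
(a1, b4): Player 1 can switch to a2 (6 → 9). Not NE.
(a2, b1): Player 1 can switch to a3 (4 → 9). Not NE.
(a2, b2): Player 1 can switch to a1 (2 → 6). Not NE.
(a2, b3): Player 1 can switch to a1 (3 → 5). Not NE.
(a2, b4): Player 2 can switch to b2 (4 → 7). Not NE.
(a3, b1): Player 2 can switch to b2 (0 → 8). Not NE.
(a3, b2): Player 1 can switch to a4 (7 → 9). Not NE.
(a3, b3): Player 1 can switch to a1 (2 → 5). Not NE.
(a3, b4): Player 1 can switch to a1 (5 → 6). Not NE.
(a4, b1): Player 1 can switch to a1 (1 → 3). Not NE.
(The remaining 3 profiles each have a profitable deviation by the same check.)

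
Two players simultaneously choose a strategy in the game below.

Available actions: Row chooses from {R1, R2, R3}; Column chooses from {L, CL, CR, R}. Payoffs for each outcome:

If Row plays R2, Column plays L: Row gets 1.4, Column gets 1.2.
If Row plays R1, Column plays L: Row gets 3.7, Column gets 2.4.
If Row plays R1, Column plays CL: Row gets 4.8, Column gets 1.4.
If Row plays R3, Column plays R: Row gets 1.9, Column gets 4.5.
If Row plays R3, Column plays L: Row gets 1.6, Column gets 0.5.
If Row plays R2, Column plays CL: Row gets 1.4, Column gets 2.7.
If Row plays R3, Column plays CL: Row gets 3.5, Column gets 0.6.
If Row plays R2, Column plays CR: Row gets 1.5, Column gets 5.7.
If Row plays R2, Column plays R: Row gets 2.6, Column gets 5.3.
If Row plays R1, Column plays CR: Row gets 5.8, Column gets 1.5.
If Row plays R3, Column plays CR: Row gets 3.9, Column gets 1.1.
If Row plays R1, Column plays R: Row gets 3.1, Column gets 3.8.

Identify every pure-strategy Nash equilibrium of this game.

Mark each player's best response to every combination of opponents' strategies; a profile where every player is best-responding is a pure Nash equilibrium.
Row against L: payoffs 3.7, 1.4, 1.6 → best response R1.
Row against CL: payoffs 4.8, 1.4, 3.5 → best response R1.
Row against CR: payoffs 5.8, 1.5, 3.9 → best response R1.
Row against R: payoffs 3.1, 2.6, 1.9 → best response R1.
Column against R1: payoffs 2.4, 1.4, 1.5, 3.8 → best response R.
Column against R2: payoffs 1.2, 2.7, 5.7, 5.3 → best response CR.
Column against R3: payoffs 0.5, 0.6, 1.1, 4.5 → best response R.
Mutual best responses: (R1, R).

Pure NE: (R1, R)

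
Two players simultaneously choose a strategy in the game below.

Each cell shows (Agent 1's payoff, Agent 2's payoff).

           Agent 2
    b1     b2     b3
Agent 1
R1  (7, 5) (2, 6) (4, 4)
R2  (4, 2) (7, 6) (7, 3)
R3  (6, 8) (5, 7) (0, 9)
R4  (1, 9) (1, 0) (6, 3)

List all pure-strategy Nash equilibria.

(R2, b2)

(R1, b1): Agent 2 can switch to b2 (5 → 6). Not NE.
(R1, b2): Agent 1 can switch to R2 (2 → 7). Not NE.
(R1, b3): Agent 1 can switch to R2 (4 → 7). Not NE.
(R2, b1): Agent 1 can switch to R1 (4 → 7). Not NE.
(R2, b2): Agent 1 gets 7, best alternative 5; Agent 2 gets 6, best alternative 3. No profitable deviation — NE.
(R2, b3): Agent 2 can switch to b2 (3 → 6). Not NE.
(R3, b1): Agent 1 can switch to R1 (6 → 7). Not NE.
(R3, b2): Agent 1 can switch to R2 (5 → 7). Not NE.
(R3, b3): Agent 1 can switch to R1 (0 → 4). Not NE.
(The remaining 3 profiles each have a profitable deviation by the same check.)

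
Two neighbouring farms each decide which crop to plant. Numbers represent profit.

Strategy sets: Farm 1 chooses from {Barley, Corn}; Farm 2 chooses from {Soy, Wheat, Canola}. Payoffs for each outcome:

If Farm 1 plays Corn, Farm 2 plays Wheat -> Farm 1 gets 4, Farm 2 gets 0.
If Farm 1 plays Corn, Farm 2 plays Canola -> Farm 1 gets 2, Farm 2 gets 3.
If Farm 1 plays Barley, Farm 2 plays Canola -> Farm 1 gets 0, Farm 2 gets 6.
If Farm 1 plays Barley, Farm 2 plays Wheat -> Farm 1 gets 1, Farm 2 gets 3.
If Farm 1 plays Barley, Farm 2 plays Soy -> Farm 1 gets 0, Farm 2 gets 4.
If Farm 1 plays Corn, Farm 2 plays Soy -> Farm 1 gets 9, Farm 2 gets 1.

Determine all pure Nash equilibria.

Pure NE: (Corn, Canola)

(Barley, Soy): Farm 1 can switch to Corn (0 → 9). Not NE.
(Barley, Wheat): Farm 1 can switch to Corn (1 → 4). Not NE.
(Barley, Canola): Farm 1 can switch to Corn (0 → 2). Not NE.
(Corn, Soy): Farm 2 can switch to Canola (1 → 3). Not NE.
(Corn, Wheat): Farm 2 can switch to Soy (0 → 1). Not NE.
(Corn, Canola): Farm 1 gets 2, best alternative 0; Farm 2 gets 3, best alternative 1. No profitable deviation — NE.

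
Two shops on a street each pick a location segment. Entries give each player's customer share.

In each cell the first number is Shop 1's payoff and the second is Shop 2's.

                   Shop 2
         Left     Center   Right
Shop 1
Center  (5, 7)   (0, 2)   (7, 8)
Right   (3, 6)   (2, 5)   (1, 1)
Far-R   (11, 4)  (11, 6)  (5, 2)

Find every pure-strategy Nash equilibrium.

(Center, Left): Shop 1 can switch to Far-R (5 → 11). Not NE.
(Center, Center): Shop 1 can switch to Right (0 → 2). Not NE.
(Center, Right): Shop 1 gets 7, best alternative 5; Shop 2 gets 8, best alternative 7. No profitable deviation — NE.
(Right, Left): Shop 1 can switch to Center (3 → 5). Not NE.
(Right, Center): Shop 1 can switch to Far-R (2 → 11). Not NE.
(Right, Right): Shop 1 can switch to Center (1 → 7). Not NE.
(Far-R, Left): Shop 2 can switch to Center (4 → 6). Not NE.
(Far-R, Center): Shop 1 gets 11, best alternative 2; Shop 2 gets 6, best alternative 4. No profitable deviation — NE.
(Far-R, Right): Shop 1 can switch to Center (5 → 7). Not NE.

The pure Nash equilibria are (Center, Right) and (Far-R, Center).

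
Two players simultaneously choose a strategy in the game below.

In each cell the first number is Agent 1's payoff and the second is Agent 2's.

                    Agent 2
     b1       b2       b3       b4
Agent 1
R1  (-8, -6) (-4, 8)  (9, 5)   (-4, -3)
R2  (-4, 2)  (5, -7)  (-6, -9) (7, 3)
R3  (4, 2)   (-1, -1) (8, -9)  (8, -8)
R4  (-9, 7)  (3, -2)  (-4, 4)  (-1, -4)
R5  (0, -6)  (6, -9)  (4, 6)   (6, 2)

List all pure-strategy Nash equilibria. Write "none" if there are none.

Pure NE: (R3, b1)

Agent 1 against b1: payoffs -8, -4, 4, -9, 0 → best response R3.
Agent 1 against b2: payoffs -4, 5, -1, 3, 6 → best response R5.
Agent 1 against b3: payoffs 9, -6, 8, -4, 4 → best response R1.
Agent 1 against b4: payoffs -4, 7, 8, -1, 6 → best response R3.
Agent 2 against R1: payoffs -6, 8, 5, -3 → best response b2.
Agent 2 against R2: payoffs 2, -7, -9, 3 → best response b4.
Agent 2 against R3: payoffs 2, -1, -9, -8 → best response b1.
Agent 2 against R4: payoffs 7, -2, 4, -4 → best response b1.
Agent 2 against R5: payoffs -6, -9, 6, 2 → best response b3.
Mutual best responses: (R3, b1).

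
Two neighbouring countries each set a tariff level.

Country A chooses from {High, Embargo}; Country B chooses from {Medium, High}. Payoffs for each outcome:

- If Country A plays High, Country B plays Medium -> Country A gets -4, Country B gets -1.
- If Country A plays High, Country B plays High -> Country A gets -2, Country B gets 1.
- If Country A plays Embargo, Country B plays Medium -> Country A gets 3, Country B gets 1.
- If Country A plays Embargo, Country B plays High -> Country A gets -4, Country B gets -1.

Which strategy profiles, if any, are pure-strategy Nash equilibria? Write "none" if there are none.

The pure Nash equilibria are (High, High); (Embargo, Medium).

(High, Medium): Country A can switch to Embargo (-4 → 3). Not NE.
(High, High): Country A gets -2, best alternative -4; Country B gets 1, best alternative -1. No profitable deviation — NE.
(Embargo, Medium): Country A gets 3, best alternative -4; Country B gets 1, best alternative -1. No profitable deviation — NE.
(Embargo, High): Country A can switch to High (-4 → -2). Not NE.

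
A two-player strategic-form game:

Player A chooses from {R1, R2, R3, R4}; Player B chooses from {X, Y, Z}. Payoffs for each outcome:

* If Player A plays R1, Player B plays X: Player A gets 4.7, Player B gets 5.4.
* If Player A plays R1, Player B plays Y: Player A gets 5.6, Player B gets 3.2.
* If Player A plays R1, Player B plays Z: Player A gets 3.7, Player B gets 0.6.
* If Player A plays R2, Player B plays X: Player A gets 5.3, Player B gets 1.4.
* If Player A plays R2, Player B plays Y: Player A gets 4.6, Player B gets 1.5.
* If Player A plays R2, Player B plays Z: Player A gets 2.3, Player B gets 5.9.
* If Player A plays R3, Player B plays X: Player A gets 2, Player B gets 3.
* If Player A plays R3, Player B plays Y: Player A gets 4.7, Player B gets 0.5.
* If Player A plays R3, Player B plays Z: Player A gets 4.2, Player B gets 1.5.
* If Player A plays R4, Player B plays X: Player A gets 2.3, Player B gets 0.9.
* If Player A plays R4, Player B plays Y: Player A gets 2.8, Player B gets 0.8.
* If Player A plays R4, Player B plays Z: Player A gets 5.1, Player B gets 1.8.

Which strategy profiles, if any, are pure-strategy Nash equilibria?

(R4, Z)

(R1, X): Player A can switch to R2 (4.7 → 5.3). Not NE.
(R1, Y): Player B can switch to X (3.2 → 5.4). Not NE.
(R1, Z): Player A can switch to R3 (3.7 → 4.2). Not NE.
(R2, X): Player B can switch to Y (1.4 → 1.5). Not NE.
(R2, Y): Player A can switch to R1 (4.6 → 5.6). Not NE.
(R2, Z): Player A can switch to R1 (2.3 → 3.7). Not NE.
(R3, X): Player A can switch to R1 (2 → 4.7). Not NE.
(R3, Y): Player A can switch to R1 (4.7 → 5.6). Not NE.
(R3, Z): Player A can switch to R4 (4.2 → 5.1). Not NE.
(R4, X): Player A can switch to R1 (2.3 → 4.7). Not NE.
(R4, Z): Player A gets 5.1, best alternative 4.2; Player B gets 1.8, best alternative 0.9. No profitable deviation — NE.
(The remaining 1 profile has a profitable deviation by the same check.)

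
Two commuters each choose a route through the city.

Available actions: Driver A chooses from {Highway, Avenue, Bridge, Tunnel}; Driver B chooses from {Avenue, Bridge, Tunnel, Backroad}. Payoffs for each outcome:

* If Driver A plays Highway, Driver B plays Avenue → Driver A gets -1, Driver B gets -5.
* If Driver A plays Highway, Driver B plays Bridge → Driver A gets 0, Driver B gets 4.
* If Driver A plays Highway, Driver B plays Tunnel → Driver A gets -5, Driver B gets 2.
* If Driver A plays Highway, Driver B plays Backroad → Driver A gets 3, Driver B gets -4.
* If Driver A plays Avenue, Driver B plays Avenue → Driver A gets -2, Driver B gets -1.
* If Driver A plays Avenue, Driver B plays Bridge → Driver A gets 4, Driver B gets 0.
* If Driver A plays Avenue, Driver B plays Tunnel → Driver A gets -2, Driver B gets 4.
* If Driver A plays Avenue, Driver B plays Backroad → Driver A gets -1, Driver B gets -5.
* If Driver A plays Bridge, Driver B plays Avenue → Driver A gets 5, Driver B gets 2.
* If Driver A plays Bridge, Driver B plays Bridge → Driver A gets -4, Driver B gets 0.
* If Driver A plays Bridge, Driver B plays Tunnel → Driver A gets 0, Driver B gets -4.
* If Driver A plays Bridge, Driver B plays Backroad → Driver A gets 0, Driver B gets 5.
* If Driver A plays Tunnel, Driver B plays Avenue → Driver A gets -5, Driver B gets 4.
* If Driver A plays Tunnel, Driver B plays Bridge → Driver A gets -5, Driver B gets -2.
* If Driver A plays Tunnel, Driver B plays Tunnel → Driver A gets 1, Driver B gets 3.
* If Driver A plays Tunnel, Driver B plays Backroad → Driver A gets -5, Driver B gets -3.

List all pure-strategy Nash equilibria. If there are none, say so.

none

Driver A against Avenue: payoffs -1, -2, 5, -5 → best response Bridge.
Driver A against Bridge: payoffs 0, 4, -4, -5 → best response Avenue.
Driver A against Tunnel: payoffs -5, -2, 0, 1 → best response Tunnel.
Driver A against Backroad: payoffs 3, -1, 0, -5 → best response Highway.
Driver B against Highway: payoffs -5, 4, 2, -4 → best response Bridge.
Driver B against Avenue: payoffs -1, 0, 4, -5 → best response Tunnel.
Driver B against Bridge: payoffs 2, 0, -4, 5 → best response Backroad.
Driver B against Tunnel: payoffs 4, -2, 3, -3 → best response Avenue.
No profile is a mutual best response for all players.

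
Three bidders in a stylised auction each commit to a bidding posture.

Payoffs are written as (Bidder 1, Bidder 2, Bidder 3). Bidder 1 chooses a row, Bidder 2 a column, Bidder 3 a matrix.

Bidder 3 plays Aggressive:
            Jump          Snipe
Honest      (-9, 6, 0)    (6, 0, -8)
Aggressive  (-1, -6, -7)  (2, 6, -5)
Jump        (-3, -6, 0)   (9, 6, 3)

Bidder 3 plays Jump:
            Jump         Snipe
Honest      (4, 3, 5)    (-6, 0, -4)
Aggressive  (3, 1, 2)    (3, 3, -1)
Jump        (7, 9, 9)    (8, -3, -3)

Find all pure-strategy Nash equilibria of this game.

Mark each player's best response to every combination of opponents' strategies; a profile where every player is best-responding is a pure Nash equilibrium.
Bidder 1 against (Jump, Aggressive): payoffs -9, -1, -3 → best response Aggressive.
Bidder 1 against (Jump, Jump): payoffs 4, 3, 7 → best response Jump.
Bidder 1 against (Snipe, Aggressive): payoffs 6, 2, 9 → best response Jump.
Bidder 1 against (Snipe, Jump): payoffs -6, 3, 8 → best response Jump.
Bidder 2 against (Honest, Aggressive): payoffs 6, 0 → best response Jump.
Bidder 2 against (Honest, Jump): payoffs 3, 0 → best response Jump.
Bidder 2 against (Aggressive, Aggressive): payoffs -6, 6 → best response Snipe.
Bidder 2 against (Aggressive, Jump): payoffs 1, 3 → best response Snipe.
Bidder 2 against (Jump, Aggressive): payoffs -6, 6 → best response Snipe.
Bidder 2 against (Jump, Jump): payoffs 9, -3 → best response Jump.
Bidder 3 against (Honest, Jump): payoffs 0, 5 → best response Jump.
Bidder 3 against (Honest, Snipe): payoffs -8, -4 → best response Jump.
Bidder 3 against (Aggressive, Jump): payoffs -7, 2 → best response Jump.
Bidder 3 against (Aggressive, Snipe): payoffs -5, -1 → best response Jump.
Bidder 3 against (Jump, Jump): payoffs 0, 9 → best response Jump.
Bidder 3 against (Jump, Snipe): payoffs 3, -3 → best response Aggressive.
Mutual best responses: (Jump, Jump, Jump); (Jump, Snipe, Aggressive).

(Jump, Jump, Jump), (Jump, Snipe, Aggressive)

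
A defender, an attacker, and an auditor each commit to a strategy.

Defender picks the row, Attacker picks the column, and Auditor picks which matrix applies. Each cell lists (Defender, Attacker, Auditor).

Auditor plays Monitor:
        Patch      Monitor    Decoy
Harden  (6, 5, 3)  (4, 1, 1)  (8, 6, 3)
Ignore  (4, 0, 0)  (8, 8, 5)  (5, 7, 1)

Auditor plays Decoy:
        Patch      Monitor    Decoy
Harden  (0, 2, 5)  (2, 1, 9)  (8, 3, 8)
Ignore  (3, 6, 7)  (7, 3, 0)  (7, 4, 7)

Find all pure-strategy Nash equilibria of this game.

Pure-strategy Nash equilibria: (Harden, Decoy, Decoy); (Ignore, Patch, Decoy); (Ignore, Monitor, Monitor)

Mark each player's best response to every combination of opponents' strategies; a profile where every player is best-responding is a pure Nash equilibrium.
Defender against (Patch, Monitor): payoffs 6, 4 → best response Harden.
Defender against (Patch, Decoy): payoffs 0, 3 → best response Ignore.
Defender against (Monitor, Monitor): payoffs 4, 8 → best response Ignore.
Defender against (Monitor, Decoy): payoffs 2, 7 → best response Ignore.
Defender against (Decoy, Monitor): payoffs 8, 5 → best response Harden.
Defender against (Decoy, Decoy): payoffs 8, 7 → best response Harden.
Attacker against (Harden, Monitor): payoffs 5, 1, 6 → best response Decoy.
Attacker against (Harden, Decoy): payoffs 2, 1, 3 → best response Decoy.
Attacker against (Ignore, Monitor): payoffs 0, 8, 7 → best response Monitor.
Attacker against (Ignore, Decoy): payoffs 6, 3, 4 → best response Patch.
Auditor against (Harden, Patch): payoffs 3, 5 → best response Decoy.
Auditor against (Harden, Monitor): payoffs 1, 9 → best response Decoy.
Auditor against (Harden, Decoy): payoffs 3, 8 → best response Decoy.
Auditor against (Ignore, Patch): payoffs 0, 7 → best response Decoy.
Auditor against (Ignore, Monitor): payoffs 5, 0 → best response Monitor.
Auditor against (Ignore, Decoy): payoffs 1, 7 → best response Decoy.
Mutual best responses: (Harden, Decoy, Decoy); (Ignore, Patch, Decoy); (Ignore, Monitor, Monitor).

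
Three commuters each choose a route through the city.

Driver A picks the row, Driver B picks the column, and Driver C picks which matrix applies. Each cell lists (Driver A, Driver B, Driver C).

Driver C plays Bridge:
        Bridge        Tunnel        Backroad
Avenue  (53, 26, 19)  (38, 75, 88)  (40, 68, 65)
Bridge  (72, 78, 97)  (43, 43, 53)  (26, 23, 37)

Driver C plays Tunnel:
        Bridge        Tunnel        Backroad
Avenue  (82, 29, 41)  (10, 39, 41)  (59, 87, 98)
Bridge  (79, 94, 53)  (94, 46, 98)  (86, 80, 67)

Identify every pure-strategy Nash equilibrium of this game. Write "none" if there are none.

The unique pure-strategy Nash equilibrium is (Bridge, Bridge, Bridge).

(Avenue, Bridge, Bridge): Driver A can switch to Bridge (53 → 72). Not NE.
(Avenue, Bridge, Tunnel): Driver B can switch to Tunnel (29 → 39). Not NE.
(Avenue, Tunnel, Bridge): Driver A can switch to Bridge (38 → 43). Not NE.
(Avenue, Tunnel, Tunnel): Driver A can switch to Bridge (10 → 94). Not NE.
(Avenue, Backroad, Bridge): Driver B can switch to Tunnel (68 → 75). Not NE.
(Avenue, Backroad, Tunnel): Driver A can switch to Bridge (59 → 86). Not NE.
(Bridge, Bridge, Bridge): Driver A gets 72, best alternative 53; Driver B gets 78, best alternative 43; Driver C gets 97, best alternative 53. No profitable deviation — NE.
(Bridge, Bridge, Tunnel): Driver A can switch to Avenue (79 → 82). Not NE.
(Bridge, Tunnel, Bridge): Driver B can switch to Bridge (43 → 78). Not NE.
(Bridge, Tunnel, Tunnel): Driver B can switch to Bridge (46 → 94). Not NE.
(Bridge, Backroad, Bridge): Driver A can switch to Avenue (26 → 40). Not NE.
(The remaining 1 profile has a profitable deviation by the same check.)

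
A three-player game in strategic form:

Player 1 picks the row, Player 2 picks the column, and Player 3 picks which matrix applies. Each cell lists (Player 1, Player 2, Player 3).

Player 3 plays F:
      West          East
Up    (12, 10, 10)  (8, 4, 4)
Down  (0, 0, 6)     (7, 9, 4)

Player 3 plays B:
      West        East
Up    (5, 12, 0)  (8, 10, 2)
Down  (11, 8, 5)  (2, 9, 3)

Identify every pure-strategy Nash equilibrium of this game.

The unique pure-strategy Nash equilibrium is (Up, West, F).

Player 1 against (West, F): payoffs 12, 0 → best response Up.
Player 1 against (West, B): payoffs 5, 11 → best response Down.
Player 1 against (East, F): payoffs 8, 7 → best response Up.
Player 1 against (East, B): payoffs 8, 2 → best response Up.
Player 2 against (Up, F): payoffs 10, 4 → best response West.
Player 2 against (Up, B): payoffs 12, 10 → best response West.
Player 2 against (Down, F): payoffs 0, 9 → best response East.
Player 2 against (Down, B): payoffs 8, 9 → best response East.
Player 3 against (Up, West): payoffs 10, 0 → best response F.
Player 3 against (Up, East): payoffs 4, 2 → best response F.
Player 3 against (Down, West): payoffs 6, 5 → best response F.
Player 3 against (Down, East): payoffs 4, 3 → best response F.
Mutual best responses: (Up, West, F).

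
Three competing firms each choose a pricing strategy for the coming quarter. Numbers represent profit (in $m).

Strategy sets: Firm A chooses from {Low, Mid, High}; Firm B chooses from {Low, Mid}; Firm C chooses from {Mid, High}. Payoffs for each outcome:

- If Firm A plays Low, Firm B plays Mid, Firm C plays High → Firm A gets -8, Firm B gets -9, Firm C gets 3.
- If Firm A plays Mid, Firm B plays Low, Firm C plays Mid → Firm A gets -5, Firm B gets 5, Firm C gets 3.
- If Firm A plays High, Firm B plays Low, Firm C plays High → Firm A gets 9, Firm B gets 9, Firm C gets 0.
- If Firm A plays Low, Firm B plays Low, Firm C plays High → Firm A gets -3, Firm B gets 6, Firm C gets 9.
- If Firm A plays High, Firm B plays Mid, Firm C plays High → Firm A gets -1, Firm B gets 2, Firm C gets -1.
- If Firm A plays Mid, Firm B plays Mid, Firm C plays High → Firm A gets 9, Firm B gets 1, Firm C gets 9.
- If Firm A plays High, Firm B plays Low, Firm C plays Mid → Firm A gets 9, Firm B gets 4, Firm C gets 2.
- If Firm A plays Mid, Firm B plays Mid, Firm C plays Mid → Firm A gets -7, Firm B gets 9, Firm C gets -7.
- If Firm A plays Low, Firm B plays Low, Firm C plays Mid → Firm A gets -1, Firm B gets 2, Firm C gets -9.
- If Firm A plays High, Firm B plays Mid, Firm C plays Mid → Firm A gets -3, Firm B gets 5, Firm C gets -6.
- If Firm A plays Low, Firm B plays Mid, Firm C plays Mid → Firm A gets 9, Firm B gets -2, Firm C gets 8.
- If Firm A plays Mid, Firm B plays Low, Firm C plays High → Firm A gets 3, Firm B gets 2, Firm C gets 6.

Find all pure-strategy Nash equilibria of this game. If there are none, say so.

This game has no pure Nash equilibrium.

(Low, Low, Mid): Firm A can switch to High (-1 → 9). Not NE.
(Low, Low, High): Firm A can switch to Mid (-3 → 3). Not NE.
(Low, Mid, Mid): Firm B can switch to Low (-2 → 2). Not NE.
(Low, Mid, High): Firm A can switch to Mid (-8 → 9). Not NE.
(Mid, Low, Mid): Firm A can switch to Low (-5 → -1). Not NE.
(Mid, Low, High): Firm A can switch to High (3 → 9). Not NE.
(Mid, Mid, Mid): Firm A can switch to Low (-7 → 9). Not NE.
(Mid, Mid, High): Firm B can switch to Low (1 → 2). Not NE.
(High, Low, Mid): Firm B can switch to Mid (4 → 5). Not NE.
(High, Low, High): Firm C can switch to Mid (0 → 2). Not NE.
(High, Mid, Mid): Firm A can switch to Low (-3 → 9). Not NE.
(High, Mid, High): Firm A can switch to Mid (-1 → 9). Not NE.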